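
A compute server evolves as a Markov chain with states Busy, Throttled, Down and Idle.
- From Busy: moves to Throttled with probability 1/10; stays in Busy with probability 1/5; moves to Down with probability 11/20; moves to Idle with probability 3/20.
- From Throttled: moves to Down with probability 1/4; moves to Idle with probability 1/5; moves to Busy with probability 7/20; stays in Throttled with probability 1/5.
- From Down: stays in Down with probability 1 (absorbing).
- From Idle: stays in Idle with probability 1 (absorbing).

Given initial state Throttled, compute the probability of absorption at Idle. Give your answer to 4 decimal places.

Let h(s) be the probability of absorption at Idle starting from transient state s. Then h(Idle) = 1 and h(Down) = 0. By first-step analysis:
h(Busy) = 0.2·h(Busy) + 0.1·h(Throttled) + 0.55·0 + 0.15·1
h(Throttled) = 0.35·h(Busy) + 0.2·h(Throttled) + 0.25·0 + 0.2·1
Solving: h(Busy) = 0.2314, h(Throttled) = 0.3512.
Starting from Throttled, the probability is 0.3512.

0.3512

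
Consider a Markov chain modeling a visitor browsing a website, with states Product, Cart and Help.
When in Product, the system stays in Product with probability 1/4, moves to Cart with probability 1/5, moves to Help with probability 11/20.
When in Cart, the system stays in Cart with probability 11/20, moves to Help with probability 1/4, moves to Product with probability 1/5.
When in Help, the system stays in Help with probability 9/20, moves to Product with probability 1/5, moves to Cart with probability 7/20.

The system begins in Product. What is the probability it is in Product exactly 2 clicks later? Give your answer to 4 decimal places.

Sum over the intermediate state after 1 click:
P = P(Product→Product)·P(Product→Product) + P(Product→Cart)·P(Cart→Product) + P(Product→Help)·P(Help→Product)
  = 0.25×0.25 + 0.2×0.2 + 0.55×0.2
  = 0.0625 + 0.0400 + 0.1100 = 0.2125

0.2125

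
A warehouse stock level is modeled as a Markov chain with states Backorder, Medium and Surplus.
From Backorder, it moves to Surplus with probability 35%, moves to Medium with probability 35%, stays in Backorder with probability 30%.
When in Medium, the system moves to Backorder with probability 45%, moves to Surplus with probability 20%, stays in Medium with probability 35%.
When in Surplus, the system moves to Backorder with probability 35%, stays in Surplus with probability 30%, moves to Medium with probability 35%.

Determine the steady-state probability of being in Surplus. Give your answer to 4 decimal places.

0.2833

Let the stationary distribution be π with π = πP and π_1 + π_2 + π_3 = 1.
π_1 = 0.3·π_1 + 0.45·π_2 + 0.35·π_3
π_2 = 0.35·π_1 + 0.35·π_2 + 0.35·π_3
Solving with the normalization constraint gives π = (0.3667, 0.3500, 0.2833).
So the stationary probability of Surplus is 0.2833.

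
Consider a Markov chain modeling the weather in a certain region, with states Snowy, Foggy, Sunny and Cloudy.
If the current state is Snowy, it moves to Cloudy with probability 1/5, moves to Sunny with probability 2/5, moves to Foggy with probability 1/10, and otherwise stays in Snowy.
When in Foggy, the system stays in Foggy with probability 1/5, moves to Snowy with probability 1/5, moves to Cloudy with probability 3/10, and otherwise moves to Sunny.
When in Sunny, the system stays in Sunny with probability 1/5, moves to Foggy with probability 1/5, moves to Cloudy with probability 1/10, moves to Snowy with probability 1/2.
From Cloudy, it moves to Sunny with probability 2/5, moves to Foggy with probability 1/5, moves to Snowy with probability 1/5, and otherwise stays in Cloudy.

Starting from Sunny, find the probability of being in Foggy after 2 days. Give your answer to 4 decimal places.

Propagate the distribution vector 2 days from Sunny.
After 0 days: (0.0000, 0.0000, 1.0000, 0.0000)
After 1 day: (0.5000, 0.2000, 0.2000, 0.1000)
After 2 days: (0.3100, 0.1500, 0.3400, 0.2000)
P(in Foggy after 2 days) = 0.1500

0.1500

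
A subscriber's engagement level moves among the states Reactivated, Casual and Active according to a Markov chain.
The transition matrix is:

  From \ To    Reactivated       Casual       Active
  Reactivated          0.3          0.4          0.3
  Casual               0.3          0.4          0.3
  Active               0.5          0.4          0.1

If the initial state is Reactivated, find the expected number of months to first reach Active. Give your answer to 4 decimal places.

3.3333

Let t(s) be the expected number of months to first reach Active from state s, with t(Active) = 0. Conditioning on the first month:
t(Reactivated) = 1 + 0.3·t(Reactivated) + 0.4·t(Casual)
t(Casual) = 1 + 0.3·t(Reactivated) + 0.4·t(Casual)
Solving: t(Reactivated) = 3.3333, t(Casual) = 3.3333.
Expected months from Reactivated to Active: 3.3333.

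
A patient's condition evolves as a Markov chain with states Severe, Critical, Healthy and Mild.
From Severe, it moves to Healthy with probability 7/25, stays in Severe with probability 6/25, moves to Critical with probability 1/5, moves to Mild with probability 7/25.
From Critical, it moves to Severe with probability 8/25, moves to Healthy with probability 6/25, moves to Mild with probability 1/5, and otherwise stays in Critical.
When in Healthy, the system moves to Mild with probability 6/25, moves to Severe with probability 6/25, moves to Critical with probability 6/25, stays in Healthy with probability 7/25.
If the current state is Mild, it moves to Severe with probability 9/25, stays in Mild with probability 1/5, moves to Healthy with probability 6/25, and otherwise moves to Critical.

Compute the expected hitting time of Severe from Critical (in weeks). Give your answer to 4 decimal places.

3.2425

Let t(s) be the expected number of weeks to first reach Severe from state s, with t(Severe) = 0. Conditioning on the first week:
t(Critical) = 1 + 0.24·t(Critical) + 0.24·t(Healthy) + 0.2·t(Mild)
t(Healthy) = 1 + 0.24·t(Critical) + 0.28·t(Healthy) + 0.24·t(Mild)
t(Mild) = 1 + 0.2·t(Critical) + 0.24·t(Healthy) + 0.2·t(Mild)
Solving: t(Critical) = 3.2425, t(Healthy) = 3.5073, t(Mild) = 3.1128.
Expected weeks from Critical to Severe: 3.2425.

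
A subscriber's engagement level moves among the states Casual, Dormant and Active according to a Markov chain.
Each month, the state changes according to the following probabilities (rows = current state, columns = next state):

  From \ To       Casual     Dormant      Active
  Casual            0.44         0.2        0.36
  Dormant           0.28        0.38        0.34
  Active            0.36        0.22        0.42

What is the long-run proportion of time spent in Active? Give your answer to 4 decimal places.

0.3776

Let the stationary distribution be π with π = πP and π_1 + π_2 + π_3 = 1.
π_1 = 0.44·π_1 + 0.28·π_2 + 0.36·π_3
π_2 = 0.2·π_1 + 0.38·π_2 + 0.22·π_3
Solving with the normalization constraint gives π = (0.3693, 0.2531, 0.3776).
So the stationary probability of Active is 0.3776.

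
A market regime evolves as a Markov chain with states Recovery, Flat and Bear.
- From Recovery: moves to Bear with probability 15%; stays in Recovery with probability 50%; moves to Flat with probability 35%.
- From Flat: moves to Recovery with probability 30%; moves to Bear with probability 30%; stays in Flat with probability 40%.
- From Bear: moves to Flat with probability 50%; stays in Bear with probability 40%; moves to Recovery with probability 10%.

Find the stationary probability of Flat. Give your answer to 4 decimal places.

Let the stationary distribution be π with π = πP and π_1 + π_2 + π_3 = 1.
π_1 = 0.5·π_1 + 0.3·π_2 + 0.1·π_3
π_2 = 0.35·π_1 + 0.4·π_2 + 0.5·π_3
Solving with the normalization constraint gives π = (0.3043, 0.4130, 0.2826).
So the stationary probability of Flat is 0.4130.

0.4130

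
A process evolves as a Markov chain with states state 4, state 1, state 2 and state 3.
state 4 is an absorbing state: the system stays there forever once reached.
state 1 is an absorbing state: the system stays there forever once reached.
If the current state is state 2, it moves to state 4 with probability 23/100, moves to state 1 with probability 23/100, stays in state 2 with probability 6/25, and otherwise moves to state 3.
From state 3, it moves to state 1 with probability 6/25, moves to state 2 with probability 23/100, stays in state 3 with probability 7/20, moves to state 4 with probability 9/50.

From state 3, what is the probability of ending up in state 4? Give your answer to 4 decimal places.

Let h(s) be the probability of absorption at state 4 starting from transient state s. Then h(state 4) = 1 and h(state 1) = 0. By first-step analysis:
h(state 2) = 0.23·1 + 0.23·0 + 0.24·h(state 2) + 0.3·h(state 3)
h(state 3) = 0.18·1 + 0.24·0 + 0.23·h(state 2) + 0.35·h(state 3)
Solving: h(state 2) = 0.4788, h(state 3) = 0.4464.
Starting from state 3, the probability is 0.4464.

0.4464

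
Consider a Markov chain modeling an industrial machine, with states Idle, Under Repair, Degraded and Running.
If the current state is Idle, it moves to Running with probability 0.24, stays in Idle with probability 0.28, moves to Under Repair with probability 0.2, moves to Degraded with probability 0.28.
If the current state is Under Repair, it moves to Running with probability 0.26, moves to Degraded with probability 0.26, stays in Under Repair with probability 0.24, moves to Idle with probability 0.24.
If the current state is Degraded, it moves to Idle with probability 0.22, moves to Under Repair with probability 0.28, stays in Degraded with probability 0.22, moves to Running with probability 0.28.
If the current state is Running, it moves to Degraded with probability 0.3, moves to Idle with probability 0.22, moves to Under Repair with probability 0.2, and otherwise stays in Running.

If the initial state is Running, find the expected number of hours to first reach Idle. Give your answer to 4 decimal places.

Let t(s) be the expected number of hours to first reach Idle from state s, with t(Idle) = 0. Conditioning on the first hour:
t(Under Repair) = 1 + 0.24·t(Under Repair) + 0.26·t(Degraded) + 0.26·t(Running)
t(Degraded) = 1 + 0.28·t(Under Repair) + 0.22·t(Degraded) + 0.28·t(Running)
t(Running) = 1 + 0.2·t(Under Repair) + 0.3·t(Degraded) + 0.28·t(Running)
Solving: t(Under Repair) = 4.3596, t(Degraded) = 4.4452, t(Running) = 4.4521.
Expected hours from Running to Idle: 4.4521.

4.4521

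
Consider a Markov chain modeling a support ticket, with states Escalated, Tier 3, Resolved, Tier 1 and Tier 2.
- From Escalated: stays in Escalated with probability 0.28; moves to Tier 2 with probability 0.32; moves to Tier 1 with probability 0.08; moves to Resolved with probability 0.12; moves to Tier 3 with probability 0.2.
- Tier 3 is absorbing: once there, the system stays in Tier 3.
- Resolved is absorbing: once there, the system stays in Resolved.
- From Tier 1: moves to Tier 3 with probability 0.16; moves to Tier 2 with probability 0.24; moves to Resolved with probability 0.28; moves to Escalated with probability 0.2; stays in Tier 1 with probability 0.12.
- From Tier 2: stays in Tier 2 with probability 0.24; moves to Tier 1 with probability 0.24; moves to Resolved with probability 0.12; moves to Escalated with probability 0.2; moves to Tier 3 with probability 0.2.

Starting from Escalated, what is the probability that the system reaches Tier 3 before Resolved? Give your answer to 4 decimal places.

Let h(s) be the probability of absorption at Tier 3 starting from transient state s. Then h(Tier 3) = 1 and h(Resolved) = 0. By first-step analysis:
h(Escalated) = 0.28·h(Escalated) + 0.2·1 + 0.12·0 + 0.08·h(Tier 1) + 0.32·h(Tier 2)
h(Tier 1) = 0.2·h(Escalated) + 0.16·1 + 0.28·0 + 0.12·h(Tier 1) + 0.24·h(Tier 2)
h(Tier 2) = 0.2·h(Escalated) + 0.2·1 + 0.12·0 + 0.24·h(Tier 1) + 0.24·h(Tier 2)
Solving: h(Escalated) = 0.5801, h(Tier 1) = 0.4673, h(Tier 2) = 0.5634.
Starting from Escalated, the probability is 0.5801.

0.5801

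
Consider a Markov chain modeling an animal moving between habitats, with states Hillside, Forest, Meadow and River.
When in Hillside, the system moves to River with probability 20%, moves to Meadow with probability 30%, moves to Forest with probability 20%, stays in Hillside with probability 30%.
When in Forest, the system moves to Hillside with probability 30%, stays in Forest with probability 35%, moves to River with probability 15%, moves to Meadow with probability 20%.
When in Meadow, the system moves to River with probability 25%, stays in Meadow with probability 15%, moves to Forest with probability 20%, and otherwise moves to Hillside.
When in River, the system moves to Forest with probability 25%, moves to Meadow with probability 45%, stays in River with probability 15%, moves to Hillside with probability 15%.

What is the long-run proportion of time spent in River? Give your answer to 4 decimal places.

Let the stationary distribution be π with π = πP and π_1 + π_2 + π_3 + π_4 = 1.
π_1 = 0.3·π_1 + 0.3·π_2 + 0.4·π_3 + 0.15·π_4
π_2 = 0.2·π_1 + 0.35·π_2 + 0.2·π_3 + 0.25·π_4
π_3 = 0.3·π_1 + 0.2·π_2 + 0.15·π_3 + 0.45·π_4
Solving with the normalization constraint gives π = (0.2977, 0.2465, 0.2644, 0.1913).
So the stationary probability of River is 0.1913.

0.1913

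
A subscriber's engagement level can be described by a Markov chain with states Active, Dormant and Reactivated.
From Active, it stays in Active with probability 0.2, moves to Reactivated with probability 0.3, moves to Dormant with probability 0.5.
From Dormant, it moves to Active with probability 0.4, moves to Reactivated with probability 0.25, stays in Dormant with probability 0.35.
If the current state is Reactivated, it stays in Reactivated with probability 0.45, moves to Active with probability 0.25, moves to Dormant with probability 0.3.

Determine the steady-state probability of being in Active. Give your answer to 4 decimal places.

Let the stationary distribution be π with π = πP and π_1 + π_2 + π_3 = 1.
π_1 = 0.2·π_1 + 0.4·π_2 + 0.25·π_3
π_2 = 0.5·π_1 + 0.35·π_2 + 0.3·π_3
Solving with the normalization constraint gives π = (0.2920, 0.3773, 0.3307).
So the stationary probability of Active is 0.2920.

0.2920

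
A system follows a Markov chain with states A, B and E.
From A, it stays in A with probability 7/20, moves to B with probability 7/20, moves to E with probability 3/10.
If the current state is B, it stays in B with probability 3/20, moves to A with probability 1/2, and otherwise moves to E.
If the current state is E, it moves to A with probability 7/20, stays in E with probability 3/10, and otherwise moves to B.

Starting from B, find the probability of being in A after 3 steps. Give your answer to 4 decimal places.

Propagate the distribution vector 3 steps from B.
After 0 steps: (0.0000, 1.0000, 0.0000)
After 1 step: (0.5000, 0.1500, 0.3500)
After 2 steps: (0.3725, 0.3200, 0.3075)
After 3 steps: (0.3980, 0.2860, 0.3160)
P(in A after 3 steps) = 0.3980

0.3980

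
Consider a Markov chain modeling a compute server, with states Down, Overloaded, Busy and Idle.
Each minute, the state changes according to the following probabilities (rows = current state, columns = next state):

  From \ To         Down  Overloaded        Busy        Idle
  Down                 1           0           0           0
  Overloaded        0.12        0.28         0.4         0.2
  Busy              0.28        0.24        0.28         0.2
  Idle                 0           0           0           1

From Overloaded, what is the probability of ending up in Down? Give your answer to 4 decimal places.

Let h(s) be the probability of absorption at Down starting from transient state s. Then h(Down) = 1 and h(Idle) = 0. By first-step analysis:
h(Overloaded) = 0.12·1 + 0.28·h(Overloaded) + 0.4·h(Busy) + 0.2·0
h(Busy) = 0.28·1 + 0.24·h(Overloaded) + 0.28·h(Busy) + 0.2·0
Solving: h(Overloaded) = 0.4697, h(Busy) = 0.5455.
Starting from Overloaded, the probability is 0.4697.

0.4697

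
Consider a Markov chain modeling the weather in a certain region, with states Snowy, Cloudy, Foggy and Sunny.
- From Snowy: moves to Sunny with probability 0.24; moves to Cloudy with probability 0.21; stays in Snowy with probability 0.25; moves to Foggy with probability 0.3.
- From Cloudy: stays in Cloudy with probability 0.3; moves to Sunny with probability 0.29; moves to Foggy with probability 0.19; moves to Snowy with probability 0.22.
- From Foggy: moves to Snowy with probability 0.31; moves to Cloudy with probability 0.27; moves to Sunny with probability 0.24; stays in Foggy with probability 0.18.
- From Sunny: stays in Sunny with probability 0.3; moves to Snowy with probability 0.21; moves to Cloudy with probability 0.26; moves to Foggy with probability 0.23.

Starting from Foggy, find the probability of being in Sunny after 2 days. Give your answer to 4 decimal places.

0.2679

Propagate the distribution vector 2 days from Foggy.
After 0 days: (0.0000, 0.0000, 1.0000, 0.0000)
After 1 day: (0.3100, 0.2700, 0.1800, 0.2400)
After 2 days: (0.2431, 0.2571, 0.2319, 0.2679)
P(in Sunny after 2 days) = 0.2679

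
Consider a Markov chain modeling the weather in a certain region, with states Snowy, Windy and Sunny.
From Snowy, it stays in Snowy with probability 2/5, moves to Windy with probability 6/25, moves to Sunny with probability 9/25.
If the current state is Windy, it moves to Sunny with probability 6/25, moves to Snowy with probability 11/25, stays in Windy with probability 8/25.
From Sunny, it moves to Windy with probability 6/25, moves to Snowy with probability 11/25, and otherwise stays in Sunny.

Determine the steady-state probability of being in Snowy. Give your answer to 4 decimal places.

Let the stationary distribution be π with π = πP and π_1 + π_2 + π_3 = 1.
π_1 = 0.4·π_1 + 0.44·π_2 + 0.44·π_3
π_2 = 0.24·π_1 + 0.32·π_2 + 0.24·π_3
Solving with the normalization constraint gives π = (0.4231, 0.2609, 0.3161).
So the stationary probability of Snowy is 0.4231.

0.4231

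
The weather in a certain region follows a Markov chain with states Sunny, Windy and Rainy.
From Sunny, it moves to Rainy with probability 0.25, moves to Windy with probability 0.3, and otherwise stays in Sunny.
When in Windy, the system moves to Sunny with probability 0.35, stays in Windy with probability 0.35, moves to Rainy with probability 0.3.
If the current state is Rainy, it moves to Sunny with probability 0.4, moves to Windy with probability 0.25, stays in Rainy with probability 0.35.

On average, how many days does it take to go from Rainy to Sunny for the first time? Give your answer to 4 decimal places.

Let t(s) be the expected number of days to first reach Sunny from state s, with t(Sunny) = 0. Conditioning on the first day:
t(Windy) = 1 + 0.35·t(Windy) + 0.3·t(Rainy)
t(Rainy) = 1 + 0.25·t(Windy) + 0.35·t(Rainy)
Solving: t(Windy) = 2.7338, t(Rainy) = 2.5899.
Expected days from Rainy to Sunny: 2.5899.

2.5899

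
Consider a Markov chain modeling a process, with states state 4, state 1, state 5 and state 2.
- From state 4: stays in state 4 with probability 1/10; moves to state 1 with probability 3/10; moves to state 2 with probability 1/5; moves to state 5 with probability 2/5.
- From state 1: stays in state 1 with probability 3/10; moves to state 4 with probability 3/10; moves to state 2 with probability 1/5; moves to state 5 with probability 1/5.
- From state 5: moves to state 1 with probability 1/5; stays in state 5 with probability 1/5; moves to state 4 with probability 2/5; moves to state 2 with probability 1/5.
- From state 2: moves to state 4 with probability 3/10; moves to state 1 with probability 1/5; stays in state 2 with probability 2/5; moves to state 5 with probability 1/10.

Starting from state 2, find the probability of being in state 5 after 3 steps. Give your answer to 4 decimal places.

Propagate the distribution vector 3 steps from state 2.
After 0 steps: (0.0000, 0.0000, 0.0000, 1.0000)
After 1 step: (0.3000, 0.2000, 0.1000, 0.4000)
After 2 steps: (0.2500, 0.2500, 0.2200, 0.2800)
After 3 steps: (0.2720, 0.2500, 0.2220, 0.2560)
P(in state 5 after 3 steps) = 0.2220

0.2220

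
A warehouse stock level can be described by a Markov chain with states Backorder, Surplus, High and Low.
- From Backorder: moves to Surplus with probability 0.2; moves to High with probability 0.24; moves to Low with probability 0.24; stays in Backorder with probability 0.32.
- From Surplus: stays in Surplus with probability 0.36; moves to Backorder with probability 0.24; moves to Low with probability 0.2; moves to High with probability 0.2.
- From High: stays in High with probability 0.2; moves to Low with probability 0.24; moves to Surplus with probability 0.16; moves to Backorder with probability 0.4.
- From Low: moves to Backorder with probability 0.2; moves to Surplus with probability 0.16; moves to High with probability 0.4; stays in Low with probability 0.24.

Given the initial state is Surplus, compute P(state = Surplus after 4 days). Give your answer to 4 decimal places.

Propagate the distribution vector 4 days from Surplus.
After 0 days: (0.0000, 1.0000, 0.0000, 0.0000)
After 1 day: (0.2400, 0.3600, 0.2000, 0.2000)
After 2 days: (0.2832, 0.2416, 0.2496, 0.2256)
After 3 days: (0.2936, 0.2196, 0.2564, 0.2303)
After 4 days: (0.2953, 0.2157, 0.2578, 0.2312)
P(in Surplus after 4 days) = 0.2157

0.2157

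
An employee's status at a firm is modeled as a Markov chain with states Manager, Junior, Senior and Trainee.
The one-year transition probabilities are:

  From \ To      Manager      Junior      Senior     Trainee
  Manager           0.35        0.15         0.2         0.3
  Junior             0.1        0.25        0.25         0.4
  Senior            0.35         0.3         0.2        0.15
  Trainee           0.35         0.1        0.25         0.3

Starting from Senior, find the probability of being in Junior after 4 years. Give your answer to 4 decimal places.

0.1883

Propagate the distribution vector 4 years from Senior.
After 0 years: (0.0000, 0.0000, 1.0000, 0.0000)
After 1 year: (0.3500, 0.3000, 0.2000, 0.1500)
After 2 years: (0.2750, 0.2025, 0.2225, 0.3000)
After 3 years: (0.2994, 0.1886, 0.2251, 0.2869)
After 4 years: (0.3028, 0.1883, 0.2238, 0.2851)
P(in Junior after 4 years) = 0.1883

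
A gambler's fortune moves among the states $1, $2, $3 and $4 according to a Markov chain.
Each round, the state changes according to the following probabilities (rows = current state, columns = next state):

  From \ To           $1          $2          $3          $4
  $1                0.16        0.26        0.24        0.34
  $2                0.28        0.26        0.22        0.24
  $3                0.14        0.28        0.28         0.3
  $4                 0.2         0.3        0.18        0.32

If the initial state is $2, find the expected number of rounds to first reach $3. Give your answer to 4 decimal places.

Let t(s) be the expected number of rounds to first reach $3 from state s, with t($3) = 0. Conditioning on the first round:
t($1) = 1 + 0.16·t($1) + 0.26·t($2) + 0.34·t($4)
t($2) = 1 + 0.28·t($1) + 0.26·t($2) + 0.24·t($4)
t($4) = 1 + 0.2·t($1) + 0.3·t($2) + 0.32·t($4)
Solving: t($1) = 4.6263, t($2) = 4.6913, t($4) = 4.9010.
Expected rounds from $2 to $3: 4.6913.

4.6913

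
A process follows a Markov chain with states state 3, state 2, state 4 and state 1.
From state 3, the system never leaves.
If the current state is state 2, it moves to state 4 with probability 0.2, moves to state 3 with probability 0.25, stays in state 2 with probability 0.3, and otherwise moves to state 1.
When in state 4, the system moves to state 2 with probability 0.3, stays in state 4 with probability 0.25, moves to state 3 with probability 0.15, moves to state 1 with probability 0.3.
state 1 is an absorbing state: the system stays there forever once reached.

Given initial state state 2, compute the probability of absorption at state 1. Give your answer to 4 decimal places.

0.5323

Let h(s) be the probability of absorption at state 1 starting from transient state s. Then h(state 1) = 1 and h(state 3) = 0. By first-step analysis:
h(state 2) = 0.25·0 + 0.3·h(state 2) + 0.2·h(state 4) + 0.25·1
h(state 4) = 0.15·0 + 0.3·h(state 2) + 0.25·h(state 4) + 0.3·1
Solving: h(state 2) = 0.5323, h(state 4) = 0.6129.
Starting from state 2, the probability is 0.5323.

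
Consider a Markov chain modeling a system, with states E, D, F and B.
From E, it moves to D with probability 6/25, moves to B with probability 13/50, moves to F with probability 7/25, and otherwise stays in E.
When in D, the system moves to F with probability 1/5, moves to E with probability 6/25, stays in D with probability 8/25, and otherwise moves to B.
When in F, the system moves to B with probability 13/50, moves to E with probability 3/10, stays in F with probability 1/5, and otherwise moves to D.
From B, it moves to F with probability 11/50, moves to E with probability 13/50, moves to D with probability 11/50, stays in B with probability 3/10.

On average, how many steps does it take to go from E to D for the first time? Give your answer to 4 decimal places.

Let t(s) be the expected number of steps to first reach D from state s, with t(D) = 0. Conditioning on the first step:
t(E) = 1 + 0.22·t(E) + 0.28·t(F) + 0.26·t(B)
t(F) = 1 + 0.3·t(E) + 0.2·t(F) + 0.26·t(B)
t(B) = 1 + 0.26·t(E) + 0.22·t(F) + 0.3·t(B)
Solving: t(E) = 4.2629, t(F) = 4.2629, t(B) = 4.3517.
Expected steps from E to D: 4.2629.

4.2629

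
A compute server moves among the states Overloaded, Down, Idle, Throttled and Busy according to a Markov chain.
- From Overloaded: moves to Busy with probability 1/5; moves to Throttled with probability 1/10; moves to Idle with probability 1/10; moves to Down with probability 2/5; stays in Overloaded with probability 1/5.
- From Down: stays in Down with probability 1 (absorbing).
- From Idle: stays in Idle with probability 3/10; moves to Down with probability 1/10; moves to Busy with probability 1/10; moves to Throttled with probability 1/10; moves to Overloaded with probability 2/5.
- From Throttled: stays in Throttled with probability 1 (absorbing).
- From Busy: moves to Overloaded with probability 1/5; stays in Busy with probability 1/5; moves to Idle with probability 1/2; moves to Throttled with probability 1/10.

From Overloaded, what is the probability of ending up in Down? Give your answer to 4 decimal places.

0.7255

Let h(s) be the probability of absorption at Down starting from transient state s. Then h(Down) = 1 and h(Throttled) = 0. By first-step analysis:
h(Overloaded) = 0.2·h(Overloaded) + 0.4·1 + 0.1·h(Idle) + 0.1·0 + 0.2·h(Busy)
h(Idle) = 0.4·h(Overloaded) + 0.1·1 + 0.3·h(Idle) + 0.1·0 + 0.1·h(Busy)
h(Busy) = 0.2·h(Overloaded) + 0.5·h(Idle) + 0.1·0 + 0.2·h(Busy)
Solving: h(Overloaded) = 0.7255, h(Idle) = 0.6405, h(Busy) = 0.5817.
Starting from Overloaded, the probability is 0.7255.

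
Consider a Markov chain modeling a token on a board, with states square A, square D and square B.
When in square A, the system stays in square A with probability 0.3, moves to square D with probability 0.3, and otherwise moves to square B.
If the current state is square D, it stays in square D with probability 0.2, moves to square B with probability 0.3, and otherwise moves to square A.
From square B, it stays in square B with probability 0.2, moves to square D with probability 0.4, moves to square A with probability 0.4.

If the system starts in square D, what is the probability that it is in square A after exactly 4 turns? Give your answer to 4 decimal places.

0.3907

Propagate the distribution vector 4 turns from square D.
After 0 turns: (0.0000, 1.0000, 0.0000)
After 1 turn: (0.5000, 0.2000, 0.3000)
After 2 turns: (0.3700, 0.3100, 0.3200)
After 3 turns: (0.3940, 0.3010, 0.3050)
After 4 turns: (0.3907, 0.3004, 0.3089)
P(in square A after 4 turns) = 0.3907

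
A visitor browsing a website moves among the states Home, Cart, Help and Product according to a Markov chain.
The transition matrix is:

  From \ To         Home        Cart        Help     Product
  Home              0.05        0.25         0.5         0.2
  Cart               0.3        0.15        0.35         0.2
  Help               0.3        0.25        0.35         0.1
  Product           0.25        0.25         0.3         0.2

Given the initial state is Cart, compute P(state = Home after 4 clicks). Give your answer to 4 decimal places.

Propagate the distribution vector 4 clicks from Cart.
After 0 clicks: (0.0000, 1.0000, 0.0000, 0.0000)
After 1 click: (0.3000, 0.1500, 0.3500, 0.2000)
After 2 clicks: (0.2150, 0.2350, 0.3850, 0.1650)
After 3 clicks: (0.2380, 0.2265, 0.3740, 0.1615)
After 4 clicks: (0.2324, 0.2274, 0.3776, 0.1626)
P(in Home after 4 clicks) = 0.2324

0.2324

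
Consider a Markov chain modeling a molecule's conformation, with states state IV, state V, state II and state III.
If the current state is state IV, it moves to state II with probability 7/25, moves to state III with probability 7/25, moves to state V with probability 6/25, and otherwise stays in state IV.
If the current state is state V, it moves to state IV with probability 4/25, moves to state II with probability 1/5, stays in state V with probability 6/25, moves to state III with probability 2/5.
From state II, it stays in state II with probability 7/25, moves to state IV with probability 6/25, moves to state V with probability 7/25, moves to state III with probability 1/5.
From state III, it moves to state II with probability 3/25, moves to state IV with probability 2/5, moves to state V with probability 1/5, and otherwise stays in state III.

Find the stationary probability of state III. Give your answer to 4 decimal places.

Let the stationary distribution be π with π = πP and π_1 + π_2 + π_3 + π_4 = 1.
π_1 = 0.2·π_1 + 0.16·π_2 + 0.24·π_3 + 0.4·π_4
π_2 = 0.24·π_1 + 0.24·π_2 + 0.28·π_3 + 0.2·π_4
π_3 = 0.28·π_1 + 0.2·π_2 + 0.28·π_3 + 0.12·π_4
Solving with the normalization constraint gives π = (0.2574, 0.2369, 0.2144, 0.2913).
So the stationary probability of state III is 0.2913.

0.2913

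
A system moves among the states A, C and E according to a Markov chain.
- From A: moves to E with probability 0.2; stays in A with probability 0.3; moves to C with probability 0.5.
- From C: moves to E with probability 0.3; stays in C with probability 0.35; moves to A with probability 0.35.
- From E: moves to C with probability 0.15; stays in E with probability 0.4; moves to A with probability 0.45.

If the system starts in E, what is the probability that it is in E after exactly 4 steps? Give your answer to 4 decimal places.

0.2932

Propagate the distribution vector 4 steps from E.
After 0 steps: (0.0000, 0.0000, 1.0000)
After 1 step: (0.4500, 0.1500, 0.4000)
After 2 steps: (0.3675, 0.3375, 0.2950)
After 3 steps: (0.3611, 0.3461, 0.2928)
After 4 steps: (0.3612, 0.3456, 0.2932)
P(in E after 4 steps) = 0.2932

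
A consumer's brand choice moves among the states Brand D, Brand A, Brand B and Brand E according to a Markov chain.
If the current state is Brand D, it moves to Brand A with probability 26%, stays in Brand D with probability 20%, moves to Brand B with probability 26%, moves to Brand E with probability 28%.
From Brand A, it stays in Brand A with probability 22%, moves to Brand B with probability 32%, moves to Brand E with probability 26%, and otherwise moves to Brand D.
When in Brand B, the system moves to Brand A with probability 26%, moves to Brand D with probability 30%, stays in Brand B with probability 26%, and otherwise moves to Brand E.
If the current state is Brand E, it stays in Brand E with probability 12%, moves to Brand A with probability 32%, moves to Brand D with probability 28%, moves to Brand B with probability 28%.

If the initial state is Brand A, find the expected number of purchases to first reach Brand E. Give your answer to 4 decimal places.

4.1414

Let t(s) be the expected number of purchases to first reach Brand E from state s, with t(Brand E) = 0. Conditioning on the first purchase:
t(Brand D) = 1 + 0.2·t(Brand D) + 0.26·t(Brand A) + 0.26·t(Brand B)
t(Brand A) = 1 + 0.2·t(Brand D) + 0.22·t(Brand A) + 0.32·t(Brand B)
t(Brand B) = 1 + 0.3·t(Brand D) + 0.26·t(Brand A) + 0.26·t(Brand B)
Solving: t(Brand D) = 4.0404, t(Brand A) = 4.1414, t(Brand B) = 4.4444.
Expected purchases from Brand A to Brand E: 4.1414.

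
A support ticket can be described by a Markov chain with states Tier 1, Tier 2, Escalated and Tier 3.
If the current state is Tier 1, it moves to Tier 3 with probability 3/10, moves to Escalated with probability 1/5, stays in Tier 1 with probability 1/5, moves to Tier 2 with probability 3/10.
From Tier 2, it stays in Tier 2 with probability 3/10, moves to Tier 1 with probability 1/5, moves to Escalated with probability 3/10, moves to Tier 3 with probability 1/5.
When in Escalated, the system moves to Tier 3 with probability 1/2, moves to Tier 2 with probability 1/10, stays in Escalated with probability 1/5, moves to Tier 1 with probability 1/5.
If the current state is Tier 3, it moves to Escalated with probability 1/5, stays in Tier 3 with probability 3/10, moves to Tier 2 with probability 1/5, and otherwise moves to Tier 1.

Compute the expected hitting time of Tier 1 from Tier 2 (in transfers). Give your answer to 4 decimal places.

4.3404

Let t(s) be the expected number of transfers to first reach Tier 1 from state s, with t(Tier 1) = 0. Conditioning on the first transfer:
t(Tier 2) = 1 + 0.3·t(Tier 2) + 0.3·t(Escalated) + 0.2·t(Tier 3)
t(Escalated) = 1 + 0.1·t(Tier 2) + 0.2·t(Escalated) + 0.5·t(Tier 3)
t(Tier 3) = 1 + 0.2·t(Tier 2) + 0.2·t(Escalated) + 0.3·t(Tier 3)
Solving: t(Tier 2) = 4.3404, t(Escalated) = 4.2128, t(Tier 3) = 3.8723.
Expected transfers from Tier 2 to Tier 1: 4.3404.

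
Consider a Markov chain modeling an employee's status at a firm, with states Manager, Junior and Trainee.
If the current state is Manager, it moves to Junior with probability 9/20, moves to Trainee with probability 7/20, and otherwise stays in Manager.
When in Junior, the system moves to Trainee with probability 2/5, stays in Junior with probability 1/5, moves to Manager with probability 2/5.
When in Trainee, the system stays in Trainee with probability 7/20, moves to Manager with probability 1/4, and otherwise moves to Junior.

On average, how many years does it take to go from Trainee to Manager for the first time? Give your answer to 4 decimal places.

3.3333

Let t(s) be the expected number of years to first reach Manager from state s, with t(Manager) = 0. Conditioning on the first year:
t(Junior) = 1 + 0.2·t(Junior) + 0.4·t(Trainee)
t(Trainee) = 1 + 0.4·t(Junior) + 0.35·t(Trainee)
Solving: t(Junior) = 2.9167, t(Trainee) = 3.3333.
Expected years from Trainee to Manager: 3.3333.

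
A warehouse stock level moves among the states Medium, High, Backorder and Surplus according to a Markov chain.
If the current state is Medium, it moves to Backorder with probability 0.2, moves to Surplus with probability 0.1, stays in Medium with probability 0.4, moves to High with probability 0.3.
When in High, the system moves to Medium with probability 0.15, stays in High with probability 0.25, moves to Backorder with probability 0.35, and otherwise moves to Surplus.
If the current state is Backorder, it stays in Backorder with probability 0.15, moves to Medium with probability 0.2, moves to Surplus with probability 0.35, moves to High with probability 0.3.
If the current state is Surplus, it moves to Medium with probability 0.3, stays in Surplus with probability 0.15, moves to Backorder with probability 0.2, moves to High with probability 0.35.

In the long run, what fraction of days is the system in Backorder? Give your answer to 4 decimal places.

Let the stationary distribution be π with π = πP and π_1 + π_2 + π_3 + π_4 = 1.
π_1 = 0.4·π_1 + 0.15·π_2 + 0.2·π_3 + 0.3·π_4
π_2 = 0.3·π_1 + 0.25·π_2 + 0.3·π_3 + 0.35·π_4
π_3 = 0.2·π_1 + 0.35·π_2 + 0.15·π_3 + 0.2·π_4
Solving with the normalization constraint gives π = (0.2582, 0.2959, 0.2327, 0.2132).
So the stationary probability of Backorder is 0.2327.

0.2327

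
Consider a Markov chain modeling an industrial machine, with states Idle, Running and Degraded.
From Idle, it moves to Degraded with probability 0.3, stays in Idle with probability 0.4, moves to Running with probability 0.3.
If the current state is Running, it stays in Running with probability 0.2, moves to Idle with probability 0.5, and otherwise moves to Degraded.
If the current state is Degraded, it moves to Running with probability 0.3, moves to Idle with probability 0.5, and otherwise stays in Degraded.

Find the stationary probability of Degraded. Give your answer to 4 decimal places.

0.2727

Let the stationary distribution be π with π = πP and π_1 + π_2 + π_3 = 1.
π_1 = 0.4·π_1 + 0.5·π_2 + 0.5·π_3
π_2 = 0.3·π_1 + 0.2·π_2 + 0.3·π_3
Solving with the normalization constraint gives π = (0.4545, 0.2727, 0.2727).
So the stationary probability of Degraded is 0.2727.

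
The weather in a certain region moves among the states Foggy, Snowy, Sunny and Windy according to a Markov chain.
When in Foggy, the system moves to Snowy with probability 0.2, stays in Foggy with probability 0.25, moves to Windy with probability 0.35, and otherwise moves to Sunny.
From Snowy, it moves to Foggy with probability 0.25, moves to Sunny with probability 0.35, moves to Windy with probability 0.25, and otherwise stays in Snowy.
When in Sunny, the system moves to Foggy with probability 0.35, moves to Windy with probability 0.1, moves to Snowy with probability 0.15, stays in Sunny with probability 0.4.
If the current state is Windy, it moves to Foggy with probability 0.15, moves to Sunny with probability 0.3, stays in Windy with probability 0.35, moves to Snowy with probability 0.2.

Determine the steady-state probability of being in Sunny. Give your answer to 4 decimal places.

Let the stationary distribution be π with π = πP and π_1 + π_2 + π_3 + π_4 = 1.
π_1 = 0.25·π_1 + 0.25·π_2 + 0.35·π_3 + 0.15·π_4
π_2 = 0.2·π_1 + 0.15·π_2 + 0.15·π_3 + 0.2·π_4
π_3 = 0.2·π_1 + 0.35·π_2 + 0.4·π_3 + 0.3·π_4
Solving with the normalization constraint gives π = (0.2561, 0.1755, 0.3146, 0.2538).
So the stationary probability of Sunny is 0.3146.

0.3146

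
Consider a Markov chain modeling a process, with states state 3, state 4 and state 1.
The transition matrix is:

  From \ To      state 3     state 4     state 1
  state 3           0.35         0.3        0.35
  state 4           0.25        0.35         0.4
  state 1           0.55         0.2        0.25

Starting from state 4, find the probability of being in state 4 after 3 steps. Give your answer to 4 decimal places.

0.2811

Propagate the distribution vector 3 steps from state 4.
After 0 steps: (0.0000, 1.0000, 0.0000)
After 1 step: (0.2500, 0.3500, 0.4000)
After 2 steps: (0.3950, 0.2775, 0.3275)
After 3 steps: (0.3878, 0.2811, 0.3311)
P(in state 4 after 3 steps) = 0.2811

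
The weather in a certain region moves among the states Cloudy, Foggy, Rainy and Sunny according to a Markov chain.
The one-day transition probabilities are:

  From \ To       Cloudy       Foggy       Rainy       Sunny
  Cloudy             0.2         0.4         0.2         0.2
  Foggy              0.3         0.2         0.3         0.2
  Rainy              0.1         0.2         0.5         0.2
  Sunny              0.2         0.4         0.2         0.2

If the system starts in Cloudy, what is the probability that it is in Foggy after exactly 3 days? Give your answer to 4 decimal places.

Propagate the distribution vector 3 days from Cloudy.
After 0 days: (1.0000, 0.0000, 0.0000, 0.0000)
After 1 day: (0.2000, 0.4000, 0.2000, 0.2000)
After 2 days: (0.2200, 0.2800, 0.3000, 0.2000)
After 3 days: (0.1980, 0.2840, 0.3180, 0.2000)
P(in Foggy after 3 days) = 0.2840

0.2840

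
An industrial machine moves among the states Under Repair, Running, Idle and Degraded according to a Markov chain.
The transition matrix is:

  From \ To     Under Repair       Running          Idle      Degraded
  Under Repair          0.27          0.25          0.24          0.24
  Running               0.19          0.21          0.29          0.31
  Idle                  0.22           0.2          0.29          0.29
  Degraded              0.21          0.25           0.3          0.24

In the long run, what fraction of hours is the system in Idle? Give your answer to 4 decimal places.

0.2816

Let the stationary distribution be π with π = πP and π_1 + π_2 + π_3 + π_4 = 1.
π_1 = 0.27·π_1 + 0.19·π_2 + 0.22·π_3 + 0.21·π_4
π_2 = 0.25·π_1 + 0.21·π_2 + 0.2·π_3 + 0.25·π_4
π_3 = 0.24·π_1 + 0.29·π_2 + 0.29·π_3 + 0.3·π_4
Solving with the normalization constraint gives π = (0.2216, 0.2268, 0.2816, 0.2700).
So the stationary probability of Idle is 0.2816.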